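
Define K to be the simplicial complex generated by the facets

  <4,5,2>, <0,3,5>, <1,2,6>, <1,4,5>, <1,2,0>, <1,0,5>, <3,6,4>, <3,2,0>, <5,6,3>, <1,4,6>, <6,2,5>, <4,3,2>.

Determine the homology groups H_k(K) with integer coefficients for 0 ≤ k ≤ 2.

Fix the vertex order 0 < 1 < 2 < 3 < 4 < 5 < 6 and write every simplex with vertices in increasing order. Then dim K = 2 and the simplices of K are:

  0-simplices (7): [0], [1], [2], [3], [4], [5], [6]
  1-simplices (18): [0,1], [0,2], [0,3], [0,5], [1,2], [1,4], [1,5], [1,6], [2,3], [2,4], [2,5], [2,6], [3,4], [3,5], [3,6], [4,5], [4,6], [5,6]
  2-simplices (12): [0,1,2], [0,1,5], [0,2,3], [0,3,5], [1,2,6], [1,4,5], [1,4,6], [2,3,4], [2,4,5], [2,5,6], [3,4,6], [3,5,6]

giving chain groups C_0 ≅ Z^7, C_1 ≅ Z^18, C_2 ≅ Z^12.

Boundary ∂_1: C_1 → C_0 maps an edge to its endpoints' difference, ∂[p,q] = q − p.
This gives a 7×18 integer matrix of rank 6; reducing to Smith normal form yields diagonal entries (1,1,1,1,1,1).

The boundary map ∂_2: C_2 → C_1 acts by ∂[p,q,r] = [q,r] − [p,r] + [p,q]. For instance
  ∂[3,5,6] = [5,6] − [3,6] + [3,5],
  ∂[1,4,5] = [4,5] − [1,5] + [1,4].
The 18×12 boundary matrix has rank 12 and Smith normal form diag(1,1,1,1,1,1,1,1,1,1,1,2).

Now H_k = ker ∂_k / im ∂_{k+1}, so:

  H_0: rank C_0 − rank ∂_1 = 7 − 6 = 1, and the invariant factors of ∂_1 are all 1, so H_0 ≅ Z.
  H_1: rank ker ∂_1 − rank ∂_2 = (18 − 6) − 12 = 0, and ∂_2 has invariant factor 2 > 1, so H_1 ≅ Z/2Z.
  H_2: rank ker ∂_2 − rank ∂_3 = (12 − 12) − 0 = 0, and there is no ∂_3, so H_2 ≅ 0.

H_0 ≅ Z,  H_1 ≅ Z/2Z,  H_2 = 0.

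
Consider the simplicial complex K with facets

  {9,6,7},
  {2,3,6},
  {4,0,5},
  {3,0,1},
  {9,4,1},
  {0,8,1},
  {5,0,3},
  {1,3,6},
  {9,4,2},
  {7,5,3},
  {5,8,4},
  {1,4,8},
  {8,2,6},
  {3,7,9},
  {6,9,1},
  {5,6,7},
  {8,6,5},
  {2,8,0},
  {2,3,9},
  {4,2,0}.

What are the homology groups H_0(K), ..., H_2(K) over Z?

H_0 ≅ Z,  H_1 ≅ Z ⊕ Z/2,  H_2 = 0.

K has 10 vertices, 30 edges, 20 triangles.
rank ∂_0 = 0, rank ∂_1 = 9 ⇒ b_0 = 10 − 0 − 9 = 1; all invariant factors of ∂_1 are 1 so no torsion. So H_0 = Z.
rank ∂_1 = 9, rank ∂_2 = 20 ⇒ b_1 = 30 − 9 − 20 = 1; ∂_2 has invariant factor(s) [2] giving torsion. So H_1 = Z ⊕ Z/2.
rank ∂_2 = 20, rank ∂_3 = 0 ⇒ b_2 = 20 − 20 − 0 = 0. So H_2 = 0.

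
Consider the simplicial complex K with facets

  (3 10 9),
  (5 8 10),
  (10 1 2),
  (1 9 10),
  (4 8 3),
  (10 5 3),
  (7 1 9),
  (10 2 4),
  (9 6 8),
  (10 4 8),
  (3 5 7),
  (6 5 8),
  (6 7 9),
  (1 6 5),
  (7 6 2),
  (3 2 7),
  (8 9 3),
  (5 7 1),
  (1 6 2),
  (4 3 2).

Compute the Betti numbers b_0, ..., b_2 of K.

b_0 = 1, b_1 = 1, b_2 = 0.

Take the total order 1 < 2 < 3 < 4 < 5 < 6 < 7 < 8 < 9 < 10 on the vertex set. Then K (dimension 2) consists of the simplices:

  0-simplices (10): [1], [2], [3], [4], [5], [6], [7], [8], [9], [10]
  1-simplices (30): (30 of them)
  2-simplices (20): (20 of them)

so the chain groups are C_0 ≅ Z^10, C_1 ≅ Z^30, C_2 ≅ Z^20.

The boundary map ∂_1: C_1 → C_0 is given by ∂[p,q] = [q] − [p]. For instance
  ∂[3,7] = [7] − [3].
The resulting 10×30 matrix has rank 9, and its Smith normal form has invariant factors (1,1,1,1,1,1,1,1,1).

The boundary map ∂_2: C_2 → C_1 maps a triangle to the signed sum of its edges. For instance
  ∂[3,9,10] = [9,10] − [3,10] + [3,9],
  ∂[3,8,9] = [8,9] − [3,9] + [3,8].
This gives a 30×20 integer matrix of rank 20; reducing to Smith normal form yields diagonal entries (1,1,1,1,1,1,1,1,1,1,1,1,1,1,1,1,1,1,1,2).

From H_k ≅ ker(∂_k) / im(∂_{k+1}) we obtain:

  H_0: rank C_0 − rank ∂_1 = 10 − 9 = 1, and the invariant factors of ∂_1 are all 1, so H_0 ≅ Z.
  H_1: rank ker ∂_1 − rank ∂_2 = (30 − 9) − 20 = 1, and ∂_2 has invariant factor 2 > 1, so H_1 ≅ Z ⊕ Z/2.
  H_2: rank ker ∂_2 − rank ∂_3 = (20 − 20) − 0 = 0, and there is no ∂_3, so H_2 ≅ 0.

Hence the Betti numbers are b_0 = 1, b_1 = 1, b_2 = 0.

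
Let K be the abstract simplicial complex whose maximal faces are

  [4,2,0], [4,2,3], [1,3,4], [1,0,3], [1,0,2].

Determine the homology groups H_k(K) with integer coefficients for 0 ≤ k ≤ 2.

H_0 = Z,  H_1 = Z,  H_2 = 0.

We work with the vertex ordering 0 < 1 < 2 < 3 < 4. The simplices of K, each written with vertices in increasing order, are:

  0-simplices (5): [0], [1], [2], [3], [4]
  1-simplices (10): [0,1], [0,2], [0,3], [0,4], [1,2], [1,3], [1,4], [2,3], [2,4], [3,4]
  2-simplices (5): [0,1,2], [0,1,3], [0,2,4], [1,3,4], [2,3,4]

giving chain groups C_0 ≅ Z^5, C_1 ≅ Z^10, C_2 ≅ Z^5.

∂_1: C_1 → C_0 is given by ∂[p,q] = [q] − [p].
As a 5×10 matrix over Z this has rank 4, with invariant factors (1,1,1,1).

Boundary ∂_2: C_2 → C_1 maps a triangle to the signed sum of its edges. For instance
  ∂[0,1,2] = [1,2] − [0,2] + [0,1],
  ∂[0,2,4] = [2,4] − [0,4] + [0,2].
This gives a 10×5 integer matrix of rank 5; reducing to Smith normal form yields diagonal entries (1,1,1,1,1).

Computing H_k = (kernel of ∂_k) / (image of ∂_{k+1}):

  H_0: rank C_0 − rank ∂_1 = 5 − 4 = 1, and the invariant factors of ∂_1 are all 1, so H_0 ≅ Z.
  H_1: rank ker ∂_1 − rank ∂_2 = (10 − 4) − 5 = 1, and the invariant factors of ∂_2 are all 1, so H_1 ≅ Z.
  H_2: rank ker ∂_2 − rank ∂_3 = (5 − 5) − 0 = 0, and there is no ∂_3, so H_2 ≅ 0.

(K is a triangulation of the Möbius band.)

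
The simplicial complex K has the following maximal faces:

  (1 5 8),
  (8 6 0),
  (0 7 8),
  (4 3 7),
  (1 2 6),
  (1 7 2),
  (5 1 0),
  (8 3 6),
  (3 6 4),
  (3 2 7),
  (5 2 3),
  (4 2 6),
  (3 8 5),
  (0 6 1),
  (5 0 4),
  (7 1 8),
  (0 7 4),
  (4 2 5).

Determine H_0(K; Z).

We work with the vertex ordering 0 < 1 < 2 < 3 < 4 < 5 < 6 < 7 < 8. The simplices of K, each written with vertices in increasing order, are:

  0-simplices (9): [0], [1], [2], [3], [4], [5], [6], [7], [8]
  1-simplices (27): (27 of them)
  2-simplices (18): [0,1,5], [0,1,6], [0,4,5], [0,4,7], [0,6,8], [0,7,8], [1,2,6], [1,2,7], [1,5,8], [1,7,8], [2,3,5], [2,3,7], [2,4,5], [2,4,6], [3,4,6], [3,4,7], [3,5,8], [3,6,8]

Hence C_0 ≅ Z^9, C_1 ≅ Z^27, C_2 ≅ Z^18.

∂_1: C_1 → C_0 is given by ∂[p,q] = [q] − [p].
This gives a 9×27 integer matrix of rank 8; reducing to Smith normal form yields diagonal entries (1,1,1,1,1,1,1,1).

Boundary ∂_2: C_2 → C_1 maps a triangle to the signed sum of its edges. For instance
  ∂[2,3,7] = [3,7] − [2,7] + [2,3],
  ∂[2,4,6] = [4,6] − [2,6] + [2,4].
As a 27×18 matrix over Z this has rank 18, with invariant factors (1,1,1,1,1,1,1,1,1,1,1,1,1,1,1,1,1,2).

Now H_k = ker ∂_k / im ∂_{k+1}, so:

  H_0: rank C_0 − rank ∂_1 = 9 − 8 = 1, and the invariant factors of ∂_1 are all 1, so H_0 = Z.

H_0 ≅ Z.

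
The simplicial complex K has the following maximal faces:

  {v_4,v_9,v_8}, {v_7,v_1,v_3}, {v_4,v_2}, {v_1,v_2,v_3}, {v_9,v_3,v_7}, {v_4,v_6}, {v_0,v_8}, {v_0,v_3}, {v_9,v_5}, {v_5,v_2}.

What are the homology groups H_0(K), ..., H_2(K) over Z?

H_0 ≅ Z,  H_1 ≅ Z^3,  H_2 = 0.

Take the total order v_0 < v_1 < v_2 < v_3 < v_4 < v_5 < v_6 < v_7 < v_8 < v_9 on the vertex set. Then K (dimension 2) consists of the simplices:

  0-simplices (10): [v_0], [v_1], [v_2], [v_3], [v_4], [v_5], [v_6], [v_7], [v_8], [v_9]
  1-simplices (16): (16 of them)
  2-simplices (4): [v_1,v_2,v_3], [v_1,v_3,v_7], [v_3,v_7,v_9], [v_4,v_8,v_9]

so the chain groups are C_0 ≅ Z^10, C_1 ≅ Z^16, C_2 ≅ Z^4.

Boundary ∂_1: C_1 → C_0 is given by ∂[p,q] = [q] − [p].
The 10×16 boundary matrix has rank 9 and Smith normal form diag(1,1,1,1,1,1,1,1,1).

Boundary ∂_2: C_2 → C_1 acts by ∂[p,q,r] = [q,r] − [p,r] + [p,q]. For instance
  ∂[v_1,v_2,v_3] = [v_2,v_3] − [v_1,v_3] + [v_1,v_2],
  ∂[v_4,v_8,v_9] = [v_8,v_9] − [v_4,v_9] + [v_4,v_8].
The resulting 16×4 matrix has rank 4, and its Smith normal form has invariant factors (1,1,1,1).

From H_k ≅ ker(∂_k) / im(∂_{k+1}) we obtain:

  H_0: rank C_0 − rank ∂_1 = 10 − 9 = 1, and the invariant factors of ∂_1 are all 1, so H_0 ≅ Z.
  H_1: rank ker ∂_1 − rank ∂_2 = (16 − 9) − 4 = 3, and the invariant factors of ∂_2 are all 1, so H_1 ≅ Z^3.
  H_2: rank ker ∂_2 − rank ∂_3 = (4 − 4) − 0 = 0, and there is no ∂_3, so H_2 ≅ 0.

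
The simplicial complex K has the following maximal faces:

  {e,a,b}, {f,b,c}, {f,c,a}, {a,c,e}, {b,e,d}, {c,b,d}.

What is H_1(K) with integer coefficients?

H_1 = Z.

We work with the vertex ordering a < b < c < d < e < f. The simplices of K, each written with vertices in increasing order, are:

  0-simplices (6): a, b, c, d, e, f
  1-simplices (12): ab, ac, ae, af, bc, bd, be, bf, cd, ce, cf, de
  2-simplices (6): abe, ace, acf, bcd, bcf, bde

giving chain groups C_0 ≅ Z^6, C_1 ≅ Z^12, C_2 ≅ Z^6.

The boundary map ∂_1: C_1 → C_0 sends each edge [p,q] (with p < q) to q − p. For instance
  ∂ce = e − c.
This gives a 6×12 integer matrix of rank 5; reducing to Smith normal form yields diagonal entries (1,1,1,1,1).

∂_2: C_2 → C_1 sends each 2-simplex [p,q,r] to [q,r] − [p,r] + [p,q]. For instance
  ∂bcf = cf − bf + bc,
  ∂ace = ce − ae + ac.
The resulting 12×6 matrix has rank 6, and its Smith normal form has invariant factors (1,1,1,1,1,1).

Now H_k = ker ∂_k / im ∂_{k+1}, so:

  H_1: rank ker ∂_1 − rank ∂_2 = (12 − 5) − 6 = 1, and the invariant factors of ∂_2 are all 1, so H_1 ≅ Z.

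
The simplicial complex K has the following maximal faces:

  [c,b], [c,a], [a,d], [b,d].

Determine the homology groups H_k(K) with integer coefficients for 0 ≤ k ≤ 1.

H_0 = Z,  H_1 = Z.

Order the vertices as a < b < c < d. Listing each simplex with vertices in this order, K has dimension 1 with simplices:

  0-simplices (4): a, b, c, d
  1-simplices (4): ac, ad, bc, bd

so the chain groups are C_0 ≅ Z^4, C_1 ≅ Z^4.

The boundary map ∂_1: C_1 → C_0 maps an edge to its endpoints' difference, ∂[p,q] = q − p.
The resulting 4×4 matrix has rank 3, and its Smith normal form has invariant factors (1,1,1).

Computing H_k = (kernel of ∂_k) / (image of ∂_{k+1}):

  H_0: rank C_0 − rank ∂_1 = 4 − 3 = 1, and the invariant factors of ∂_1 are all 1, so H_0 ≅ Z.
  H_1: rank ker ∂_1 − rank ∂_2 = (4 − 3) − 0 = 1, and there is no ∂_2, so H_1 ≅ Z.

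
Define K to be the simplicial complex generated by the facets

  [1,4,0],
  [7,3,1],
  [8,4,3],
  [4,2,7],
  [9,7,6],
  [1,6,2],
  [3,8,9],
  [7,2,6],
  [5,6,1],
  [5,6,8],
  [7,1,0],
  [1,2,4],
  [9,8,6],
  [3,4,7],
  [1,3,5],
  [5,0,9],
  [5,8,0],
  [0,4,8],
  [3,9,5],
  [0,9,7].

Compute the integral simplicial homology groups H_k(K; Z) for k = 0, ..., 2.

Order the vertices as 0 < 1 < 2 < 3 < 4 < 5 < 6 < 7 < 8 < 9. Listing each simplex with vertices in this order, K has dimension 2 with simplices:

  0-simplices (10): [0], [1], [2], [3], [4], [5], [6], [7], [8], [9]
  1-simplices (30): (30 of them)
  2-simplices (20): (20 of them)

Hence C_0 ≅ Z^10, C_1 ≅ Z^30, C_2 ≅ Z^20.

∂_1: C_1 → C_0 sends each edge [p,q] (with p < q) to q − p. For instance
  ∂[4,8] = [8] − [4].
The 10×30 boundary matrix has rank 9 and Smith normal form diag(1,1,1,1,1,1,1,1,1).

The boundary map ∂_2: C_2 → C_1 acts by ∂[p,q,r] = [q,r] − [p,r] + [p,q]. For instance
  ∂[3,5,9] = [5,9] − [3,9] + [3,5],
  ∂[1,3,7] = [3,7] − [1,7] + [1,3].
As a 30×20 matrix over Z this has rank 20, with invariant factors (1,1,1,1,1,1,1,1,1,1,1,1,1,1,1,1,1,1,1,2).

Now H_k = ker ∂_k / im ∂_{k+1}, so:

  H_0: rank C_0 − rank ∂_1 = 10 − 9 = 1, and the invariant factors of ∂_1 are all 1, so H_0 ≅ Z.
  H_1: rank ker ∂_1 − rank ∂_2 = (30 − 9) − 20 = 1, and ∂_2 has invariant factor 2 > 1, so H_1 ≅ Z ⊕ Z/2Z.
  H_2: rank ker ∂_2 − rank ∂_3 = (20 − 20) − 0 = 0, and there is no ∂_3, so H_2 ≅ 0.

H_0 ≅ Z,  H_1 ≅ Z ⊕ Z/2Z,  H_2 = 0.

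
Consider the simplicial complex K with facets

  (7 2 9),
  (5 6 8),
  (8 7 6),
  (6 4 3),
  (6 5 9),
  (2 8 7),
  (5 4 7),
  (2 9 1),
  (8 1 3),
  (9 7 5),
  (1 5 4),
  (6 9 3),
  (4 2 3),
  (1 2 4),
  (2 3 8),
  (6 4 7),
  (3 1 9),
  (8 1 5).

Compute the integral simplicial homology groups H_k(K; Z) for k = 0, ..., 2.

Order the vertices as 1 < 2 < 3 < 4 < 5 < 6 < 7 < 8 < 9. Listing each simplex with vertices in this order, K has dimension 2 with simplices:

  0-simplices (9): [1], [2], [3], [4], [5], [6], [7], [8], [9]
  1-simplices (27): (27 of them)
  2-simplices (18): [1,2,4], [1,2,9], [1,3,8], [1,3,9], [1,4,5], [1,5,8], [2,3,4], [2,3,8], [2,7,8], [2,7,9], [3,4,6], [3,6,9], [4,5,7], [4,6,7], [5,6,8], [5,6,9], [5,7,9], [6,7,8]

giving chain groups C_0 ≅ Z^9, C_1 ≅ Z^27, C_2 ≅ Z^18.

Boundary ∂_1: C_1 → C_0 sends each edge [p,q] (with p < q) to q − p.
The 9×27 boundary matrix has rank 8 and Smith normal form diag(1,1,1,1,1,1,1,1).

∂_2: C_2 → C_1 acts by ∂[p,q,r] = [q,r] − [p,r] + [p,q]. For instance
  ∂[2,3,8] = [3,8] − [2,8] + [2,3],
  ∂[5,6,8] = [6,8] − [5,8] + [5,6].
The 27×18 boundary matrix has rank 18 and Smith normal form diag(1,1,1,1,1,1,1,1,1,1,1,1,1,1,1,1,1,2).

Now H_k = ker ∂_k / im ∂_{k+1}, so:

  H_0: rank C_0 − rank ∂_1 = 9 − 8 = 1, and the invariant factors of ∂_1 are all 1, so H_0 = Z.
  H_1: rank ker ∂_1 − rank ∂_2 = (27 − 8) − 18 = 1, and ∂_2 has invariant factor 2 > 1, so H_1 = Z ⊕ Z/2Z.
  H_2: rank ker ∂_2 − rank ∂_3 = (18 − 18) − 0 = 0, and there is no ∂_3, so H_2 = 0.

As a check, the Euler characteristic is 9 − 27 + 18 = 0, which agrees with 1 − 1 + 0 = 0.

H_0 ≅ Z,  H_1 ≅ Z ⊕ Z/2Z,  H_2 = 0.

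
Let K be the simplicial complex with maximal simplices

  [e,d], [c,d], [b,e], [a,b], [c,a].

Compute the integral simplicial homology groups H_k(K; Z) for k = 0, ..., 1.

H_0 = Z,  H_1 = Z.

We work with the vertex ordering a < b < c < d < e. The simplices of K, each written with vertices in increasing order, are:

  0-simplices (5): a, b, c, d, e
  1-simplices (5): ab, ac, be, cd, de

Hence C_0 ≅ Z^5, C_1 ≅ Z^5.

∂_1: C_1 → C_0 is given by ∂[p,q] = [q] − [p]. For instance
  ∂cd = d − c.
This gives a 5×5 integer matrix of rank 4; reducing to Smith normal form yields diagonal entries (1,1,1,1).

From H_k ≅ ker(∂_k) / im(∂_{k+1}) we obtain:

  H_0: rank C_0 − rank ∂_1 = 5 − 4 = 1, and the invariant factors of ∂_1 are all 1, so H_0 ≅ Z.
  H_1: rank ker ∂_1 − rank ∂_2 = (5 − 4) − 0 = 1, and there is no ∂_2, so H_1 ≅ Z.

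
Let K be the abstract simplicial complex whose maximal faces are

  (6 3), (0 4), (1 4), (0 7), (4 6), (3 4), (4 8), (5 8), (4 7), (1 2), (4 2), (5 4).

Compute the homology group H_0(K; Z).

H_0 = Z.

Order the vertices as 0 < 1 < 2 < 3 < 4 < 5 < 6 < 7 < 8. Listing each simplex with vertices in this order, K has dimension 1 with simplices:

  0-simplices (9): [0], [1], [2], [3], [4], [5], [6], [7], [8]
  1-simplices (12): [0,4], [0,7], [1,2], [1,4], [2,4], [3,4], [3,6], [4,5], [4,6], [4,7], [4,8], [5,8]

giving chain groups C_0 ≅ Z^9, C_1 ≅ Z^12.

The boundary map ∂_1: C_1 → C_0 sends each edge [p,q] (with p < q) to q − p.
As a 9×12 matrix over Z this has rank 8, with invariant factors (1,1,1,1,1,1,1,1).

Reading off H_k = ker ∂_k / im ∂_{k+1}:

  H_0: rank C_0 − rank ∂_1 = 9 − 8 = 1, and the invariant factors of ∂_1 are all 1, so H_0 ≅ Z.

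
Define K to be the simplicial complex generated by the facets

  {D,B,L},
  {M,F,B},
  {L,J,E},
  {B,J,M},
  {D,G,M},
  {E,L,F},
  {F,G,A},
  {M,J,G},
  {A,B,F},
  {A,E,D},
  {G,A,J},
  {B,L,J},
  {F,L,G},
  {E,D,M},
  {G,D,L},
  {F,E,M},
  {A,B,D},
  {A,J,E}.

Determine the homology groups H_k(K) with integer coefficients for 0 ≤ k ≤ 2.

Take the total order A < B < D < E < F < G < J < L < M on the vertex set. Then K (dimension 2) consists of the simplices:

  0-simplices (9): A, B, D, E, F, G, J, L, M
  1-simplices (27): AB, AD, AE, AF, AG, AJ, BD, BF, BJ, BL, BM, DE, DG, DL, DM, EF, EJ, EL, EM, FG, FL, FM, GJ, GL, GM, JL, JM
  2-simplices (18): ABD, ABF, ADE, AEJ, AFG, AGJ, BDL, BFM, BJL, BJM, DEM, DGL, DGM, EFL, EFM, EJL, FGL, GJM

giving chain groups C_0 ≅ Z^9, C_1 ≅ Z^27, C_2 ≅ Z^18.

The boundary map ∂_1: C_1 → C_0 sends each edge [p,q] (with p < q) to q − p. For instance
  ∂EM = M − E.
The resulting 9×27 matrix has rank 8, and its Smith normal form has invariant factors (1,1,1,1,1,1,1,1).

Boundary ∂_2: C_2 → C_1 acts by ∂[p,q,r] = [q,r] − [p,r] + [p,q]. For instance
  ∂ABF = BF − AF + AB,
  ∂AFG = FG − AG + AF.
As a 27×18 matrix over Z this has rank 17, with invariant factors (1,1,1,1,1,1,1,1,1,1,1,1,1,1,1,1,1).

Now H_k = ker ∂_k / im ∂_{k+1}, so:

  H_0: rank C_0 − rank ∂_1 = 9 − 8 = 1, and the invariant factors of ∂_1 are all 1, so H_0 ≅ Z.
  H_1: rank ker ∂_1 − rank ∂_2 = (27 − 8) − 17 = 2, and the invariant factors of ∂_2 are all 1, so H_1 ≅ Z^2.
  H_2: rank ker ∂_2 − rank ∂_3 = (18 − 17) − 0 = 1, and there is no ∂_3, so H_2 ≅ Z.

(K is a triangulation of the torus T^2.)

H_0 = Z,  H_1 = Z^2,  H_2 = Z.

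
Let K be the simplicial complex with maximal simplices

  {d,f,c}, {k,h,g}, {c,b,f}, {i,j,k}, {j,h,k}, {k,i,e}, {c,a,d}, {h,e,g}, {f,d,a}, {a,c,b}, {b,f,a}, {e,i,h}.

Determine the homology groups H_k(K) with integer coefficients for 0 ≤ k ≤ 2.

Order the vertices as a < b < c < d < e < f < g < h < i < j < k. Listing each simplex with vertices in this order, K has dimension 2 with simplices:

  0-simplices (11): a, b, c, d, e, f, g, h, i, j, k
  1-simplices (21): ab, ac, ad, af, bc, bf, cd, cf, df, eg, eh, ei, ek, gh, gk, hi, hj, hk, ij, ik, jk
  2-simplices (12): abc, abf, acd, adf, bcf, cdf, egh, ehi, eik, ghk, hjk, ijk

Hence C_0 ≅ Z^11, C_1 ≅ Z^21, C_2 ≅ Z^12.

∂_1: C_1 → C_0 sends each edge [p,q] (with p < q) to q − p. For instance
  ∂jk = k − j.
This gives a 11×21 integer matrix of rank 9; reducing to Smith normal form yields diagonal entries (1,1,1,1,1,1,1,1,1).

Boundary ∂_2: C_2 → C_1 sends each 2-simplex [p,q,r] to [q,r] − [p,r] + [p,q]. For instance
  ∂ijk = jk − ik + ij,
  ∂ghk = hk − gk + gh.
The 21×12 boundary matrix has rank 11 and Smith normal form diag(1,1,1,1,1,1,1,1,1,1,1).

Reading off H_k = ker ∂_k / im ∂_{k+1}:

  H_0: rank C_0 − rank ∂_1 = 11 − 9 = 2, and the invariant factors of ∂_1 are all 1, so H_0 = Z^2.
  H_1: rank ker ∂_1 − rank ∂_2 = (21 − 9) − 11 = 1, and the invariant factors of ∂_2 are all 1, so H_1 = Z.
  H_2: rank ker ∂_2 − rank ∂_3 = (12 − 11) − 0 = 1, and there is no ∂_3, so H_2 = Z.

As a check, the Euler characteristic is 11 − 21 + 12 = 2, which agrees with 2 − 1 + 1 = 2.
(K is a triangulation of the disjoint union of the cylinder S^1 x I and the 2-sphere S^2.)

H_0 = Z^2,  H_1 = Z,  H_2 = Z.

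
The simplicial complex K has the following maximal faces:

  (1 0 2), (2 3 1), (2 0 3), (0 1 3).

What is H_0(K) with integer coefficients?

Order the vertices as 0 < 1 < 2 < 3. Listing each simplex with vertices in this order, K has dimension 2 with simplices:

  0-simplices (4): [0], [1], [2], [3]
  1-simplices (6): [0,1], [0,2], [0,3], [1,2], [1,3], [2,3]
  2-simplices (4): [0,1,2], [0,1,3], [0,2,3], [1,2,3]

Hence C_0 ≅ Z^4, C_1 ≅ Z^6, C_2 ≅ Z^4.

∂_1: C_1 → C_0 maps an edge to its endpoints' difference, ∂[p,q] = q − p. For instance
  ∂[0,3] = [3] − [0].
As a 4×6 matrix over Z this has rank 3, with invariant factors (1,1,1).

The boundary map ∂_2: C_2 → C_1 sends each 2-simplex [p,q,r] to [q,r] − [p,r] + [p,q]. For instance
  ∂[0,1,2] = [1,2] − [0,2] + [0,1],
  ∂[1,2,3] = [2,3] − [1,3] + [1,2].
The resulting 6×4 matrix has rank 3, and its Smith normal form has invariant factors (1,1,1).

From H_k ≅ ker(∂_k) / im(∂_{k+1}) we obtain:

  H_0: rank C_0 − rank ∂_1 = 4 − 3 = 1, and the invariant factors of ∂_1 are all 1, so H_0 ≅ Z.

H_0 = Z.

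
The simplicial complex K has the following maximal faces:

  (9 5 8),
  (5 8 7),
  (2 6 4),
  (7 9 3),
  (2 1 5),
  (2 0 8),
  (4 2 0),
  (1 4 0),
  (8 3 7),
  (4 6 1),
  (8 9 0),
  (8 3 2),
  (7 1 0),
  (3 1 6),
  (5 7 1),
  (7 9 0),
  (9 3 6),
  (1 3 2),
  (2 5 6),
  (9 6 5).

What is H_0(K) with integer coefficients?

K has 10 vertices, 30 edges, 20 triangles.
rank ∂_0 = 0, rank ∂_1 = 9 ⇒ b_0 = 10 − 0 − 9 = 1; all invariant factors of ∂_1 are 1 so no torsion. So H_0 = Z.

H_0 = Z.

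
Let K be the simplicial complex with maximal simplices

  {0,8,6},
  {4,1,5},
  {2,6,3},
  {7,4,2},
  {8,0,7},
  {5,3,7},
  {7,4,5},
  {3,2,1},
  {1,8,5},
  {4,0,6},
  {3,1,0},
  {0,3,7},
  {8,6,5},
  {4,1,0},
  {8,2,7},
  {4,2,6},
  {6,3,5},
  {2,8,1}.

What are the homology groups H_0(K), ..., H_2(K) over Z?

Order the vertices as 0 < 1 < 2 < 3 < 4 < 5 < 6 < 7 < 8. Listing each simplex with vertices in this order, K has dimension 2 with simplices:

  0-simplices (9): [0], [1], [2], [3], [4], [5], [6], [7], [8]
  1-simplices (27): (27 of them)
  2-simplices (18): [0,1,3], [0,1,4], [0,3,7], [0,4,6], [0,6,8], [0,7,8], [1,2,3], [1,2,8], [1,4,5], [1,5,8], [2,3,6], [2,4,6], [2,4,7], [2,7,8], [3,5,6], [3,5,7], [4,5,7], [5,6,8]

Hence C_0 ≅ Z^9, C_1 ≅ Z^27, C_2 ≅ Z^18.

∂_1: C_1 → C_0 maps an edge to its endpoints' difference, ∂[p,q] = q − p. For instance
  ∂[5,6] = [6] − [5].
The 9×27 boundary matrix has rank 8 and Smith normal form diag(1,1,1,1,1,1,1,1).

∂_2: C_2 → C_1 acts by ∂[p,q,r] = [q,r] − [p,r] + [p,q]. For instance
  ∂[3,5,6] = [5,6] − [3,6] + [3,5],
  ∂[1,2,8] = [2,8] − [1,8] + [1,2].
This gives a 27×18 integer matrix of rank 17; reducing to Smith normal form yields diagonal entries (1,1,1,1,1,1,1,1,1,1,1,1,1,1,1,1,1).

From H_k ≅ ker(∂_k) / im(∂_{k+1}) we obtain:

  H_0: rank C_0 − rank ∂_1 = 9 − 8 = 1, and the invariant factors of ∂_1 are all 1, so H_0 ≅ Z.
  H_1: rank ker ∂_1 − rank ∂_2 = (27 − 8) − 17 = 2, and the invariant factors of ∂_2 are all 1, so H_1 ≅ Z^2.
  H_2: rank ker ∂_2 − rank ∂_3 = (18 − 17) − 0 = 1, and there is no ∂_3, so H_2 ≅ Z.

As a check, the Euler characteristic is 9 − 27 + 18 = 0, which agrees with 1 − 2 + 1 = 0.

H_0 = Z,  H_1 = Z^2,  H_2 = Z.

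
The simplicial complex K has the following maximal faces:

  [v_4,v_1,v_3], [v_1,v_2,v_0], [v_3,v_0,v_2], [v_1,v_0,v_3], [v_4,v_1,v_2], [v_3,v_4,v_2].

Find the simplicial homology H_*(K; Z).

H_0 = Z,  H_1 = 0,  H_2 = Z.

We work with the vertex ordering v_0 < v_1 < v_2 < v_3 < v_4. The simplices of K, each written with vertices in increasing order, are:

  0-simplices (5): [v_0], [v_1], [v_2], [v_3], [v_4]
  1-simplices (9): [v_0,v_1], [v_0,v_2], [v_0,v_3], [v_1,v_2], [v_1,v_3], [v_1,v_4], [v_2,v_3], [v_2,v_4], [v_3,v_4]
  2-simplices (6): [v_0,v_1,v_2], [v_0,v_1,v_3], [v_0,v_2,v_3], [v_1,v_2,v_4], [v_1,v_3,v_4], [v_2,v_3,v_4]

Hence C_0 ≅ Z^5, C_1 ≅ Z^9, C_2 ≅ Z^6.

Boundary ∂_1: C_1 → C_0 maps an edge to its endpoints' difference, ∂[p,q] = q − p.
This gives a 5×9 integer matrix of rank 4; reducing to Smith normal form yields diagonal entries (1,1,1,1).

∂_2: C_2 → C_1 sends each 2-simplex [p,q,r] to [q,r] − [p,r] + [p,q]. For instance
  ∂[v_1,v_3,v_4] = [v_3,v_4] − [v_1,v_4] + [v_1,v_3],
  ∂[v_0,v_1,v_2] = [v_1,v_2] − [v_0,v_2] + [v_0,v_1].
As a 9×6 matrix over Z this has rank 5, with invariant factors (1,1,1,1,1).

Reading off H_k = ker ∂_k / im ∂_{k+1}:

  H_0: rank C_0 − rank ∂_1 = 5 − 4 = 1, and the invariant factors of ∂_1 are all 1, so H_0 ≅ Z.
  H_1: rank ker ∂_1 − rank ∂_2 = (9 − 4) − 5 = 0, and the invariant factors of ∂_2 are all 1, so H_1 ≅ 0.
  H_2: rank ker ∂_2 − rank ∂_3 = (6 − 5) − 0 = 1, and there is no ∂_3, so H_2 ≅ Z.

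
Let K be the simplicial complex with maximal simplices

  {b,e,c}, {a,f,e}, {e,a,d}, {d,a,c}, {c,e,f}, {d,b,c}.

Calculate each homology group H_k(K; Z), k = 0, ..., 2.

Take the total order a < b < c < d < e < f on the vertex set. Then K (dimension 2) consists of the simplices:

  0-simplices (6): a, b, c, d, e, f
  1-simplices (12): ac, ad, ae, af, bc, bd, be, cd, ce, cf, de, ef
  2-simplices (6): acd, ade, aef, bcd, bce, cef

Hence C_0 ≅ Z^6, C_1 ≅ Z^12, C_2 ≅ Z^6.

The boundary map ∂_1: C_1 → C_0 sends each edge [p,q] (with p < q) to q − p.
As a 6×12 matrix over Z this has rank 5, with invariant factors (1,1,1,1,1).

∂_2: C_2 → C_1 acts by ∂[p,q,r] = [q,r] − [p,r] + [p,q]. For instance
  ∂ade = de − ae + ad,
  ∂bcd = cd − bd + bc.
This gives a 12×6 integer matrix of rank 6; reducing to Smith normal form yields diagonal entries (1,1,1,1,1,1).

Reading off H_k = ker ∂_k / im ∂_{k+1}:

  H_0: rank C_0 − rank ∂_1 = 6 − 5 = 1, and the invariant factors of ∂_1 are all 1, so H_0 ≅ Z.
  H_1: rank ker ∂_1 − rank ∂_2 = (12 − 5) − 6 = 1, and the invariant factors of ∂_2 are all 1, so H_1 ≅ Z.
  H_2: rank ker ∂_2 − rank ∂_3 = (6 − 6) − 0 = 0, and there is no ∂_3, so H_2 ≅ 0.

As a check, the Euler characteristic is 6 − 12 + 6 = 0, which agrees with 1 − 1 + 0 = 0.
(K is a triangulation of the cylinder S^1 x I.)

H_0 ≅ Z,  H_1 ≅ Z,  H_2 = 0.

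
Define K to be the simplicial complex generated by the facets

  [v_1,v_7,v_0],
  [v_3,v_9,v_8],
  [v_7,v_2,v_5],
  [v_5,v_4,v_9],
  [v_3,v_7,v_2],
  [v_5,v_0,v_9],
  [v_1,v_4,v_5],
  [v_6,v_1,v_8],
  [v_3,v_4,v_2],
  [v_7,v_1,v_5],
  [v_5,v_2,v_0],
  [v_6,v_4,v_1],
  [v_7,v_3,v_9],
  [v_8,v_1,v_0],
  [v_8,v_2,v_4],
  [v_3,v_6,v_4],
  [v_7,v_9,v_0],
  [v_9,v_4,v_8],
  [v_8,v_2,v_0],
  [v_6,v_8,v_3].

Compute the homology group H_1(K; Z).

H_1 = Z ⊕ Z/2Z.

Fix the vertex order v_0 < v_1 < v_2 < v_3 < v_4 < v_5 < v_6 < v_7 < v_8 < v_9 and write every simplex with vertices in increasing order. Then dim K = 2 and the simplices of K are:

  0-simplices (10): [v_0], [v_1], [v_2], [v_3], [v_4], [v_5], [v_6], [v_7], [v_8], [v_9]
  1-simplices (30): (30 of them)
  2-simplices (20): (20 of them)

so the chain groups are C_0 ≅ Z^10, C_1 ≅ Z^30, C_2 ≅ Z^20.

Boundary ∂_1: C_1 → C_0 sends each edge [p,q] (with p < q) to q − p.
The resulting 10×30 matrix has rank 9, and its Smith normal form has invariant factors (1,1,1,1,1,1,1,1,1).

The boundary map ∂_2: C_2 → C_1 sends each 2-simplex [p,q,r] to [q,r] − [p,r] + [p,q]. For instance
  ∂[v_0,v_2,v_8] = [v_2,v_8] − [v_0,v_8] + [v_0,v_2],
  ∂[v_1,v_5,v_7] = [v_5,v_7] − [v_1,v_7] + [v_1,v_5].
The resulting 30×20 matrix has rank 20, and its Smith normal form has invariant factors (1,1,1,1,1,1,1,1,1,1,1,1,1,1,1,1,1,1,1,2).

Reading off H_k = ker ∂_k / im ∂_{k+1}:

  H_1: rank ker ∂_1 − rank ∂_2 = (30 − 9) − 20 = 1, and ∂_2 has invariant factor 2 > 1, so H_1 = Z ⊕ Z/2Z.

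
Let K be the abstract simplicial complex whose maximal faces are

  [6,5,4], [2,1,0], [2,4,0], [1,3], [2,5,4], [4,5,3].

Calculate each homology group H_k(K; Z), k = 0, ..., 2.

H_0 ≅ Z,  H_1 ≅ Z,  H_2 = 0.

Take the total order 0 < 1 < 2 < 3 < 4 < 5 < 6 on the vertex set. Then K (dimension 2) consists of the simplices:

  0-simplices (7): [0], [1], [2], [3], [4], [5], [6]
  1-simplices (12): [0,1], [0,2], [0,4], [1,2], [1,3], [2,4], [2,5], [3,4], [3,5], [4,5], [4,6], [5,6]
  2-simplices (5): [0,1,2], [0,2,4], [2,4,5], [3,4,5], [4,5,6]

giving chain groups C_0 ≅ Z^7, C_1 ≅ Z^12, C_2 ≅ Z^5.

Boundary ∂_1: C_1 → C_0 is given by ∂[p,q] = [q] − [p].
As a 7×12 matrix over Z this has rank 6, with invariant factors (1,1,1,1,1,1).

∂_2: C_2 → C_1 maps a triangle to the signed sum of its edges. For instance
  ∂[4,5,6] = [5,6] − [4,6] + [4,5],
  ∂[2,4,5] = [4,5] − [2,5] + [2,4].
The resulting 12×5 matrix has rank 5, and its Smith normal form has invariant factors (1,1,1,1,1).

From H_k ≅ ker(∂_k) / im(∂_{k+1}) we obtain:

  H_0: rank C_0 − rank ∂_1 = 7 − 6 = 1, and the invariant factors of ∂_1 are all 1, so H_0 ≅ Z.
  H_1: rank ker ∂_1 − rank ∂_2 = (12 − 6) − 5 = 1, and the invariant factors of ∂_2 are all 1, so H_1 ≅ Z.
  H_2: rank ker ∂_2 − rank ∂_3 = (5 − 5) − 0 = 0, and there is no ∂_3, so H_2 ≅ 0.

As a check, the Euler characteristic is 7 − 12 + 5 = 0, which agrees with 1 − 1 + 0 = 0.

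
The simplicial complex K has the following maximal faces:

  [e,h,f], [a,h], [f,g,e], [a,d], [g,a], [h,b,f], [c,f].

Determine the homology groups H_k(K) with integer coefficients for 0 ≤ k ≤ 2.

H_0 ≅ Z,  H_1 ≅ Z,  H_2 = 0.

We work with the vertex ordering a < b < c < d < e < f < g < h. The simplices of K, each written with vertices in increasing order, are:

  0-simplices (8): a, b, c, d, e, f, g, h
  1-simplices (11): ad, ag, ah, bf, bh, cf, ef, eg, eh, fg, fh
  2-simplices (3): bfh, efg, efh

giving chain groups C_0 ≅ Z^8, C_1 ≅ Z^11, C_2 ≅ Z^3.

The boundary map ∂_1: C_1 → C_0 is given by ∂[p,q] = [q] − [p].
As a 8×11 matrix over Z this has rank 7, with invariant factors (1,1,1,1,1,1,1).

The boundary map ∂_2: C_2 → C_1 maps a triangle to the signed sum of its edges. For instance
  ∂efg = fg − eg + ef,
  ∂efh = fh − eh + ef.
The 11×3 boundary matrix has rank 3 and Smith normal form diag(1,1,1).

Computing H_k = (kernel of ∂_k) / (image of ∂_{k+1}):

  H_0: rank C_0 − rank ∂_1 = 8 − 7 = 1, and the invariant factors of ∂_1 are all 1, so H_0 = Z.
  H_1: rank ker ∂_1 − rank ∂_2 = (11 − 7) − 3 = 1, and the invariant factors of ∂_2 are all 1, so H_1 = Z.
  H_2: rank ker ∂_2 − rank ∂_3 = (3 − 3) − 0 = 0, and there is no ∂_3, so H_2 = 0.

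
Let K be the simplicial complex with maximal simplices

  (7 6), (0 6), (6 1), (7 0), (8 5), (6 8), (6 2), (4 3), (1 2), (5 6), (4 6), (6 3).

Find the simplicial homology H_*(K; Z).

H_0 = Z,  H_1 = Z^4.

Take the total order 0 < 1 < 2 < 3 < 4 < 5 < 6 < 7 < 8 on the vertex set. Then K (dimension 1) consists of the simplices:

  0-simplices (9): [0], [1], [2], [3], [4], [5], [6], [7], [8]
  1-simplices (12): [0,6], [0,7], [1,2], [1,6], [2,6], [3,4], [3,6], [4,6], [5,6], [5,8], [6,7], [6,8]

Hence C_0 ≅ Z^9, C_1 ≅ Z^12.

∂_1: C_1 → C_0 maps an edge to its endpoints' difference, ∂[p,q] = q − p.
The resulting 9×12 matrix has rank 8, and its Smith normal form has invariant factors (1,1,1,1,1,1,1,1).

From H_k ≅ ker(∂_k) / im(∂_{k+1}) we obtain:

  H_0: rank C_0 − rank ∂_1 = 9 − 8 = 1, and the invariant factors of ∂_1 are all 1, so H_0 = Z.
  H_1: rank ker ∂_1 − rank ∂_2 = (12 − 8) − 0 = 4, and there is no ∂_2, so H_1 = Z^4.

As a check, the Euler characteristic is 9 − 12 = -3, which agrees with 1 − 4 = -3.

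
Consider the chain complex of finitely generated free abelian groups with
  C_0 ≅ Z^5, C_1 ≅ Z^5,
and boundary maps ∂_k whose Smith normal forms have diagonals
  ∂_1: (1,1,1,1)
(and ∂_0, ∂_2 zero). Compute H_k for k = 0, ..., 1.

H_0: b_0 = 5 − 0 − 4 = 1; torsion from ∂_1 factors > 1: none. So H_0 = Z.
H_1: b_1 = 5 − 4 − 0 = 1; torsion from ∂_2 factors > 1: none. So H_1 = Z.

H_0 = Z,  H_1 = Z.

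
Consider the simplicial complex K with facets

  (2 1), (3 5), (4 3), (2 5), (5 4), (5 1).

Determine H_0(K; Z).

H_0 ≅ Z.

Take the total order 1 < 2 < 3 < 4 < 5 on the vertex set. Then K (dimension 1) consists of the simplices:

  0-simplices (5): [1], [2], [3], [4], [5]
  1-simplices (6): [1,2], [1,5], [2,5], [3,4], [3,5], [4,5]

Hence C_0 ≅ Z^5, C_1 ≅ Z^6.

Boundary ∂_1: C_1 → C_0 is given by ∂[p,q] = [q] − [p].
As a 5×6 matrix over Z this has rank 4, with invariant factors (1,1,1,1).

Computing H_k = (kernel of ∂_k) / (image of ∂_{k+1}):

  H_0: rank C_0 − rank ∂_1 = 5 − 4 = 1, and the invariant factors of ∂_1 are all 1, so H_0 = Z.

(K is a triangulation of a wedge of 2 circles.)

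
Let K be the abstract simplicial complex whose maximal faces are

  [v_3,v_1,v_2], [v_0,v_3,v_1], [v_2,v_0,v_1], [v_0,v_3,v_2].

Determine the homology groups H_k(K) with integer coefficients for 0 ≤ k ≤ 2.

H_0 ≅ Z,  H_1 = 0,  H_2 ≅ Z.

Order the vertices as v_0 < v_1 < v_2 < v_3. Listing each simplex with vertices in this order, K has dimension 2 with simplices:

  0-simplices (4): [v_0], [v_1], [v_2], [v_3]
  1-simplices (6): [v_0,v_1], [v_0,v_2], [v_0,v_3], [v_1,v_2], [v_1,v_3], [v_2,v_3]
  2-simplices (4): [v_0,v_1,v_2], [v_0,v_1,v_3], [v_0,v_2,v_3], [v_1,v_2,v_3]

so the chain groups are C_0 ≅ Z^4, C_1 ≅ Z^6, C_2 ≅ Z^4.

∂_1: C_1 → C_0 sends each edge [p,q] (with p < q) to q − p. For instance
  ∂[v_1,v_3] = [v_3] − [v_1].
This gives a 4×6 integer matrix of rank 3; reducing to Smith normal form yields diagonal entries (1,1,1).

The boundary map ∂_2: C_2 → C_1 sends each 2-simplex [p,q,r] to [q,r] − [p,r] + [p,q]. For instance
  ∂[v_0,v_1,v_3] = [v_1,v_3] − [v_0,v_3] + [v_0,v_1],
  ∂[v_1,v_2,v_3] = [v_2,v_3] − [v_1,v_3] + [v_1,v_2].
The resulting 6×4 matrix has rank 3, and its Smith normal form has invariant factors (1,1,1).

Now H_k = ker ∂_k / im ∂_{k+1}, so:

  H_0: rank C_0 − rank ∂_1 = 4 − 3 = 1, and the invariant factors of ∂_1 are all 1, so H_0 = Z.
  H_1: rank ker ∂_1 − rank ∂_2 = (6 − 3) − 3 = 0, and the invariant factors of ∂_2 are all 1, so H_1 = 0.
  H_2: rank ker ∂_2 − rank ∂_3 = (4 − 3) − 0 = 1, and there is no ∂_3, so H_2 = Z.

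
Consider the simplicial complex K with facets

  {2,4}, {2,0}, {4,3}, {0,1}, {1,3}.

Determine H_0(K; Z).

H_0 = Z.

We work with the vertex ordering 0 < 1 < 2 < 3 < 4. The simplices of K, each written with vertices in increasing order, are:

  0-simplices (5): [0], [1], [2], [3], [4]
  1-simplices (5): [0,1], [0,2], [1,3], [2,4], [3,4]

giving chain groups C_0 ≅ Z^5, C_1 ≅ Z^5.

Boundary ∂_1: C_1 → C_0 sends each edge [p,q] (with p < q) to q − p.
This gives a 5×5 integer matrix of rank 4; reducing to Smith normal form yields diagonal entries (1,1,1,1).

Reading off H_k = ker ∂_k / im ∂_{k+1}:

  H_0: rank C_0 − rank ∂_1 = 5 − 4 = 1, and the invariant factors of ∂_1 are all 1, so H_0 = Z.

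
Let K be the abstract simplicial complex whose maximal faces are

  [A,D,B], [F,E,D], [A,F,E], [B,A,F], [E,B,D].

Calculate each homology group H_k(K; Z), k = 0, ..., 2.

H_0 ≅ Z,  H_1 ≅ Z,  H_2 = 0.

Take the total order A < B < D < E < F on the vertex set. Then K (dimension 2) consists of the simplices:

  0-simplices (5): A, B, D, E, F
  1-simplices (10): AB, AD, AE, AF, BD, BE, BF, DE, DF, EF
  2-simplices (5): ABD, ABF, AEF, BDE, DEF

so the chain groups are C_0 ≅ Z^5, C_1 ≅ Z^10, C_2 ≅ Z^5.

Boundary ∂_1: C_1 → C_0 is given by ∂[p,q] = [q] − [p].
This gives a 5×10 integer matrix of rank 4; reducing to Smith normal form yields diagonal entries (1,1,1,1).

∂_2: C_2 → C_1 acts by ∂[p,q,r] = [q,r] − [p,r] + [p,q]. For instance
  ∂AEF = EF − AF + AE,
  ∂ABF = BF − AF + AB.
The resulting 10×5 matrix has rank 5, and its Smith normal form has invariant factors (1,1,1,1,1).

From H_k ≅ ker(∂_k) / im(∂_{k+1}) we obtain:

  H_0: rank C_0 − rank ∂_1 = 5 − 4 = 1, and the invariant factors of ∂_1 are all 1, so H_0 ≅ Z.
  H_1: rank ker ∂_1 − rank ∂_2 = (10 − 4) − 5 = 1, and the invariant factors of ∂_2 are all 1, so H_1 ≅ Z.
  H_2: rank ker ∂_2 − rank ∂_3 = (5 − 5) − 0 = 0, and there is no ∂_3, so H_2 ≅ 0.

As a check, the Euler characteristic is 5 − 10 + 5 = 0, which agrees with 1 − 1 + 0 = 0.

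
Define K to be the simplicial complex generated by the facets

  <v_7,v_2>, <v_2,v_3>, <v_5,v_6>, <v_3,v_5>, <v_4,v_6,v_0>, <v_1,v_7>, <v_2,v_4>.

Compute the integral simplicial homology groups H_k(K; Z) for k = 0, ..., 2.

H_0 = Z,  H_1 = Z,  H_2 = 0.

Order the vertices as v_0 < v_1 < v_2 < v_3 < v_4 < v_5 < v_6 < v_7. Listing each simplex with vertices in this order, K has dimension 2 with simplices:

  0-simplices (8): [v_0], [v_1], [v_2], [v_3], [v_4], [v_5], [v_6], [v_7]
  1-simplices (9): [v_0,v_4], [v_0,v_6], [v_1,v_7], [v_2,v_3], [v_2,v_4], [v_2,v_7], [v_3,v_5], [v_4,v_6], [v_5,v_6]
  2-simplices (1): [v_0,v_4,v_6]

giving chain groups C_0 ≅ Z^8, C_1 ≅ Z^9, C_2 ≅ Z^1.

Boundary ∂_1: C_1 → C_0 is given by ∂[p,q] = [q] − [p].
As a 8×9 matrix over Z this has rank 7, with invariant factors (1,1,1,1,1,1,1).

Boundary ∂_2: C_2 → C_1 acts by ∂[p,q,r] = [q,r] − [p,r] + [p,q]. For instance
  ∂[v_0,v_4,v_6] = [v_4,v_6] − [v_0,v_6] + [v_0,v_4].
This gives a 9×1 integer matrix of rank 1; reducing to Smith normal form yields diagonal entries (1).

Computing H_k = (kernel of ∂_k) / (image of ∂_{k+1}):

  H_0: rank C_0 − rank ∂_1 = 8 − 7 = 1, and the invariant factors of ∂_1 are all 1, so H_0 ≅ Z.
  H_1: rank ker ∂_1 − rank ∂_2 = (9 − 7) − 1 = 1, and the invariant factors of ∂_2 are all 1, so H_1 ≅ Z.
  H_2: rank ker ∂_2 − rank ∂_3 = (1 − 1) − 0 = 0, and there is no ∂_3, so H_2 ≅ 0.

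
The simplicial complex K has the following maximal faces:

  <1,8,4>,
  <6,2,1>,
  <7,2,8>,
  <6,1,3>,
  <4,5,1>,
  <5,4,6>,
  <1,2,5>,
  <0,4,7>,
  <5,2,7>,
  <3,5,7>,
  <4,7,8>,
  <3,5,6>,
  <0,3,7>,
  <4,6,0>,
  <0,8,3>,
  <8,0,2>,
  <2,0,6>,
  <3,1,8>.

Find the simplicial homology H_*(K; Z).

H_0 ≅ Z,  H_1 ≅ Z ⊕ Z/2Z,  H_2 = 0.

Fix the vertex order 0 < 1 < 2 < 3 < 4 < 5 < 6 < 7 < 8 and write every simplex with vertices in increasing order. Then dim K = 2 and the simplices of K are:

  0-simplices (9): [0], [1], [2], [3], [4], [5], [6], [7], [8]
  1-simplices (27): (27 of them)
  2-simplices (18): [0,2,6], [0,2,8], [0,3,7], [0,3,8], [0,4,6], [0,4,7], [1,2,5], [1,2,6], [1,3,6], [1,3,8], [1,4,5], [1,4,8], [2,5,7], [2,7,8], [3,5,6], [3,5,7], [4,5,6], [4,7,8]

giving chain groups C_0 ≅ Z^9, C_1 ≅ Z^27, C_2 ≅ Z^18.

Boundary ∂_1: C_1 → C_0 sends each edge [p,q] (with p < q) to q − p. For instance
  ∂[2,5] = [5] − [2].
This gives a 9×27 integer matrix of rank 8; reducing to Smith normal form yields diagonal entries (1,1,1,1,1,1,1,1).

∂_2: C_2 → C_1 maps a triangle to the signed sum of its edges. For instance
  ∂[3,5,6] = [5,6] − [3,6] + [3,5],
  ∂[0,2,8] = [2,8] − [0,8] + [0,2].
This gives a 27×18 integer matrix of rank 18; reducing to Smith normal form yields diagonal entries (1,1,1,1,1,1,1,1,1,1,1,1,1,1,1,1,1,2).

Computing H_k = (kernel of ∂_k) / (image of ∂_{k+1}):

  H_0: rank C_0 − rank ∂_1 = 9 − 8 = 1, and the invariant factors of ∂_1 are all 1, so H_0 = Z.
  H_1: rank ker ∂_1 − rank ∂_2 = (27 − 8) − 18 = 1, and ∂_2 has invariant factor 2 > 1, so H_1 = Z ⊕ Z/2Z.
  H_2: rank ker ∂_2 − rank ∂_3 = (18 − 18) − 0 = 0, and there is no ∂_3, so H_2 = 0.

As a check, the Euler characteristic is 9 − 27 + 18 = 0, which agrees with 1 − 1 + 0 = 0.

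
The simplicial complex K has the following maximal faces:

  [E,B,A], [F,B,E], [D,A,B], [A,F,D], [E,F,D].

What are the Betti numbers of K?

b_0 = 1, b_1 = 1, b_2 = 0.

Take the total order A < B < D < E < F on the vertex set. Then K (dimension 2) consists of the simplices:

  0-simplices (5): A, B, D, E, F
  1-simplices (10): AB, AD, AE, AF, BD, BE, BF, DE, DF, EF
  2-simplices (5): ABD, ABE, ADF, BEF, DEF

giving chain groups C_0 ≅ Z^5, C_1 ≅ Z^10, C_2 ≅ Z^5.

The boundary map ∂_1: C_1 → C_0 sends each edge [p,q] (with p < q) to q − p. For instance
  ∂BD = D − B.
The resulting 5×10 matrix has rank 4, and its Smith normal form has invariant factors (1,1,1,1).

The boundary map ∂_2: C_2 → C_1 sends each 2-simplex [p,q,r] to [q,r] − [p,r] + [p,q]. For instance
  ∂ABE = BE − AE + AB,
  ∂ADF = DF − AF + AD.
The resulting 10×5 matrix has rank 5, and its Smith normal form has invariant factors (1,1,1,1,1).

Reading off H_k = ker ∂_k / im ∂_{k+1}:

  H_0: rank C_0 − rank ∂_1 = 5 − 4 = 1, and the invariant factors of ∂_1 are all 1, so H_0 = Z.
  H_1: rank ker ∂_1 − rank ∂_2 = (10 − 4) − 5 = 1, and the invariant factors of ∂_2 are all 1, so H_1 = Z.
  H_2: rank ker ∂_2 − rank ∂_3 = (5 − 5) − 0 = 0, and there is no ∂_3, so H_2 = 0.

As a check, the Euler characteristic is 5 − 10 + 5 = 0, which agrees with 1 − 1 + 0 = 0.

Hence the Betti numbers are b_0 = 1, b_1 = 1, b_2 = 0.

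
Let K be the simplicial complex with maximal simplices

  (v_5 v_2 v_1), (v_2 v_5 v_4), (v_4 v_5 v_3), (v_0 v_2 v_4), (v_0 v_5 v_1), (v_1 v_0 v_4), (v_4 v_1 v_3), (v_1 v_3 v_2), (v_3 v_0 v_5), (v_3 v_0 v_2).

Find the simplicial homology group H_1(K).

We work with the vertex ordering v_0 < v_1 < v_2 < v_3 < v_4 < v_5. The simplices of K, each written with vertices in increasing order, are:

  0-simplices (6): [v_0], [v_1], [v_2], [v_3], [v_4], [v_5]
  1-simplices (15): (15 of them)
  2-simplices (10): [v_0,v_1,v_4], [v_0,v_1,v_5], [v_0,v_2,v_3], [v_0,v_2,v_4], [v_0,v_3,v_5], [v_1,v_2,v_3], [v_1,v_2,v_5], [v_1,v_3,v_4], [v_2,v_4,v_5], [v_3,v_4,v_5]

giving chain groups C_0 ≅ Z^6, C_1 ≅ Z^15, C_2 ≅ Z^10.

Boundary ∂_1: C_1 → C_0 is given by ∂[p,q] = [q] − [p].
This gives a 6×15 integer matrix of rank 5; reducing to Smith normal form yields diagonal entries (1,1,1,1,1).

Boundary ∂_2: C_2 → C_1 acts by ∂[p,q,r] = [q,r] − [p,r] + [p,q]. For instance
  ∂[v_1,v_2,v_5] = [v_2,v_5] − [v_1,v_5] + [v_1,v_2],
  ∂[v_0,v_3,v_5] = [v_3,v_5] − [v_0,v_5] + [v_0,v_3].
This gives a 15×10 integer matrix of rank 10; reducing to Smith normal form yields diagonal entries (1,1,1,1,1,1,1,1,1,2).

Now H_k = ker ∂_k / im ∂_{k+1}, so:

  H_1: rank ker ∂_1 − rank ∂_2 = (15 − 5) − 10 = 0, and ∂_2 has invariant factor 2 > 1, so H_1 = Z/2Z.

H_1 = Z/2Z.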